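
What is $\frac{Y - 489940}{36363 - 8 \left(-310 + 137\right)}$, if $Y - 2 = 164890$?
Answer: $- \frac{325048}{37747} \approx -8.6112$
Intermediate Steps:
$Y = 164892$ ($Y = 2 + 164890 = 164892$)
$\frac{Y - 489940}{36363 - 8 \left(-310 + 137\right)} = \frac{164892 - 489940}{36363 - 8 \left(-310 + 137\right)} = - \frac{325048}{36363 - -1384} = - \frac{325048}{36363 + 1384} = - \frac{325048}{37747}$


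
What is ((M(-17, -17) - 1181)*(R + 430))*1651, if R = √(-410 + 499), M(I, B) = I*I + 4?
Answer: -630417840 - 1466088*√89 ≈ -6.4425e+8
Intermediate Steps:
M(I, B) = 4 + I² (M(I, B) = I² + 4 = 4 + I²)
R = √89 ≈ 9.4340
((M(-17, -17) - 1181)*(R + 430))*1651 = (((4 + (-17)²) - 1181)*(√89 + 430))*1651 = (((4 + 289) - 1181)*(430 + √89))*1651 = ((293 - 1181)*(430 + √89))*1651 = -888*(430 + √89)*1651 = (-381840 - 888*√89)*1651 = -630417840 - 1466088*√89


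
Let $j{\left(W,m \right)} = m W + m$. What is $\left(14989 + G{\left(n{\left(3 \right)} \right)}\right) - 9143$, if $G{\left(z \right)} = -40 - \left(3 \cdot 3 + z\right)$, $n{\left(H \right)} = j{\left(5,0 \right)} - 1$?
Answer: $5798$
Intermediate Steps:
$j{\left(W,m \right)} = m + W m$ ($j{\left(W,m \right)} = W m + m = m + W m$)
$n{\left(H \right)} = -1$ ($n{\left(H \right)} = 0 \left(1 + 5\right) - 1 = 0 \cdot 6 - 1 = 0 - 1 = -1$)
$G{\left(z \right)} = -49 - z$ ($G{\left(z \right)} = -40 - \left(9 + z\right) = -49 - z$)
$\left(14989 + G{\left(n{\left(3 \right)} \right)}\right) - 9143 = \left(14989 - 48\right) - 9143 = 14941 - 9143 = 5798$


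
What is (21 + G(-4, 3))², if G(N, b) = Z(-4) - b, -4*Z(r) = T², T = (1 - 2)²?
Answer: 5041/16 ≈ 315.06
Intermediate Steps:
T = 1 (T = (-1)² = 1)
Z(r) = -¼ (Z(r) = -¼*1² = -¼*1 = -¼)
G(N, b) = -¼ - b
(21 + G(-4, 3))² = (21 + (-¼ - 1*3))² = (21 + (-¼ - 3))² = (21 - 13/4)² = (71/4)² = 5041/16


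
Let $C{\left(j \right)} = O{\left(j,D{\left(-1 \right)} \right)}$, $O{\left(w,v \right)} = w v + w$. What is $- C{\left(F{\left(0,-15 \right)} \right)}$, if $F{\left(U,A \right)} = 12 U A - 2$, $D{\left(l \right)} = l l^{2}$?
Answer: $0$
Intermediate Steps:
$D{\left(l \right)} = l^{3}$
$F{\left(U,A \right)} = -2 + 12 A U$ ($F{\left(U,A \right)} = 12 A U - 2 = -2 + 12 A U$)
$O{\left(w,v \right)} = w + v w$ ($O{\left(w,v \right)} = v w + w = w + v w$)
$C{\left(j \right)} = 0$ ($C{\left(j \right)} = j \left(1 + \left(-1\right)^{3}\right) = j \left(1 - 1\right) = j 0 = 0$)
$- C{\left(F{\left(0,-15 \right)} \right)} = \left(-1\right) 0 = 0$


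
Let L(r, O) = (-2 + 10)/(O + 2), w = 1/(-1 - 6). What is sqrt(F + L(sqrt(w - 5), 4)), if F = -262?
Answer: I*sqrt(2346)/3 ≈ 16.145*I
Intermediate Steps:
w = -1/7 (w = 1/(-7) = -1/7 ≈ -0.14286)
L(r, O) = 8/(2 + O)
sqrt(F + L(sqrt(w - 5), 4)) = sqrt(-262 + 8/(2 + 4)) = sqrt(-262 + 8/6) = sqrt(-262 + 8*(1/6)) = sqrt(-262 + 4/3) = sqrt(-782/3) = I*sqrt(2346)/3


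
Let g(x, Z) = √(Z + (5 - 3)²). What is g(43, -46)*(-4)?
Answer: -4*I*√42 ≈ -25.923*I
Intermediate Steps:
g(x, Z) = √(4 + Z) (g(x, Z) = √(Z + 2²) = √(Z + 4) = √(4 + Z))
g(43, -46)*(-4) = √(4 - 46)*(-4) = √(-42)*(-4) = (I*√42)*(-4) = -4*I*√42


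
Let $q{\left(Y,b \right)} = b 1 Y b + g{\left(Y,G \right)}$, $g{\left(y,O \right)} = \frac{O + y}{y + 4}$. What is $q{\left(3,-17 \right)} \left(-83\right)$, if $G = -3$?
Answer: $-71961$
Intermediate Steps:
$g{\left(y,O \right)} = \frac{O + y}{4 + y}$
$q{\left(Y,b \right)} = Y b^{2} + \frac{-3 + Y}{4 + Y}$ ($q{\left(Y,b \right)} = b 1 Y b + \frac{-3 + Y}{4 + Y} = b Y b + \frac{-3 + Y}{4 + Y} = Y b b + \frac{-3 + Y}{4 + Y} = Y b^{2} + \frac{-3 + Y}{4 + Y}$)
$q{\left(3,-17 \right)} \left(-83\right) = \frac{-3 + 3 + 3 \left(-17\right)^{2} \left(4 + 3\right)}{4 + 3} \left(-83\right) = \frac{-3 + 3 + 3 \cdot 289 \cdot 7}{7} \left(-83\right) = \frac{-3 + 3 + 6069}{7} \left(-83\right) = \frac{1}{7} \cdot 6069 \left(-83\right) = 867 \left(-83\right) = -71961$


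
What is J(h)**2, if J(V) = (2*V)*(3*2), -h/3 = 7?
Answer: 63504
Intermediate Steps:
h = -21 (h = -3*7 = -21)
J(V) = 12*V (J(V) = (2*V)*6 = 12*V)
J(h)**2 = (12*(-21))**2 = (-252)**2 = 63504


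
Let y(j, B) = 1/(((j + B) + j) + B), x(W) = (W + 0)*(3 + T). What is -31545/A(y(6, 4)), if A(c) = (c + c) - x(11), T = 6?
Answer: 315450/989 ≈ 318.96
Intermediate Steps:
x(W) = 9*W (x(W) = (W + 0)*(3 + 6) = W*9 = 9*W)
y(j, B) = 1/(2*B + 2*j) (y(j, B) = 1/(((B + j) + j) + B) = 1/((B + 2*j) + B) = 1/(2*B + 2*j))
A(c) = -99 + 2*c (A(c) = (c + c) - 9*11 = 2*c - 1*99 = 2*c - 99 = -99 + 2*c)
-31545/A(y(6, 4)) = -31545/(-99 + 2*(1/(2*(4 + 6)))) = -31545/(-99 + 2*((½)/10)) = -31545/(-99 + 2*((½)*(⅒))) = -31545/(-99 + 2*(1/20)) = -31545/(-99 + ⅒) = -31545/(-989/10) = -31545*(-10/989) = 315450/989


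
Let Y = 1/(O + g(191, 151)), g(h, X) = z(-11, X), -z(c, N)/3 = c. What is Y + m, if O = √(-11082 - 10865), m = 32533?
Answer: 749430221/23036 - I*√21947/23036 ≈ 32533.0 - 0.006431*I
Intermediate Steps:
z(c, N) = -3*c
g(h, X) = 33 (g(h, X) = -3*(-11) = 33)
O = I*√21947 (O = √(-21947) = I*√21947 ≈ 148.15*I)
Y = 1/(33 + I*√21947) (Y = 1/(I*√21947 + 33) = 1/(33 + I*√21947) ≈ 0.0014325 - 0.006431*I)
Y + m = (33/23036 - I*√21947/23036) + 32533 = 749430221/23036 - I*√21947/23036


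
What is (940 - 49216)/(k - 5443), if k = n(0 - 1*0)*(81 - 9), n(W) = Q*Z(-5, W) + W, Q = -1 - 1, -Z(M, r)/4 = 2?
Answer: 48276/4291 ≈ 11.251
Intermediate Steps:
Z(M, r) = -8 (Z(M, r) = -4*2 = -8)
Q = -2
n(W) = 16 + W (n(W) = -2*(-8) + W = 16 + W)
k = 1152 (k = (16 + (0 - 1*0))*(81 - 9) = (16 + (0 + 0))*72 = (16 + 0)*72 = 16*72 = 1152)
(940 - 49216)/(k - 5443) = (940 - 49216)/(1152 - 5443) = -48276/(-4291) = -48276*(-1/4291) = 48276/4291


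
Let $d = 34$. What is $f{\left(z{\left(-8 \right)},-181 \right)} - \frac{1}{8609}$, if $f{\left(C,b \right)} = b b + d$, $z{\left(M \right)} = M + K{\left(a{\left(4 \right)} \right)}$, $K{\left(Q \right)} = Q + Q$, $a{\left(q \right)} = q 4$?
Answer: $\frac{282332154}{8609} \approx 32795.0$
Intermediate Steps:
$a{\left(q \right)} = 4 q$
$K{\left(Q \right)} = 2 Q$
$z{\left(M \right)} = 32 + M$ ($z{\left(M \right)} = M + 2 \cdot 4 \cdot 4 = M + 2 \cdot 16 = M + 32 = 32 + M$)
$f{\left(C,b \right)} = 34 + b^{2}$ ($f{\left(C,b \right)} = b b + 34 = b^{2} + 34 = 34 + b^{2}$)
$f{\left(z{\left(-8 \right)},-181 \right)} - \frac{1}{8609} = \left(34 + \left(-181\right)^{2}\right) - \frac{1}{8609} = \left(34 + 32761\right) - \frac{1}{8609} = 32795 - \frac{1}{8609} = \frac{282332154}{8609}$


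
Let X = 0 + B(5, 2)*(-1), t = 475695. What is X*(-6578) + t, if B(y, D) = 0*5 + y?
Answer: 508585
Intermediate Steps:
B(y, D) = y (B(y, D) = 0 + y = y)
X = -5 (X = 0 + 5*(-1) = 0 - 5 = -5)
X*(-6578) + t = -5*(-6578) + 475695 = 32890 + 475695 = 508585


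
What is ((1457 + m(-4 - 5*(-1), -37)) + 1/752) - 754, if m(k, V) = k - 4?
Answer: 526401/752 ≈ 700.00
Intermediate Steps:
m(k, V) = -4 + k
((1457 + m(-4 - 5*(-1), -37)) + 1/752) - 754 = ((1457 + (-4 + (-4 - 5*(-1)))) + 1/752) - 754 = ((1457 + (-4 + (-4 + 5))) + 1/752) - 754 = ((1457 + (-4 + 1)) + 1/752) - 754 = ((1457 - 3) + 1/752) - 754 = (1454 + 1/752) - 754 = 1093409/752 - 754 = 526401/752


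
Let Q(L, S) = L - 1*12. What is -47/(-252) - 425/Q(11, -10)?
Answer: 107147/252 ≈ 425.19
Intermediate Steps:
Q(L, S) = -12 + L (Q(L, S) = L - 12 = -12 + L)
-47/(-252) - 425/Q(11, -10) = -47/(-252) - 425/(-12 + 11) = -47*(-1/252) - 425/(-1) = 47/252 - 425*(-1) = 47/252 + 425 = 107147/252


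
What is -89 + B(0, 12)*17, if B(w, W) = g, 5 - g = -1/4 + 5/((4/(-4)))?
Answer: 341/4 ≈ 85.250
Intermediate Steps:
g = 41/4 (g = 5 - (-1/4 + 5/((4/(-4)))) = 5 - (-1*¼ + 5/((4*(-¼)))) = 5 - (-¼ + 5/(-1)) = 5 - (-¼ + 5*(-1)) = 5 - (-¼ - 5) = 5 - 1*(-21/4) = 5 + 21/4 = 41/4 ≈ 10.250)
B(w, W) = 41/4
-89 + B(0, 12)*17 = -89 + (41/4)*17 = -89 + 697/4 = 341/4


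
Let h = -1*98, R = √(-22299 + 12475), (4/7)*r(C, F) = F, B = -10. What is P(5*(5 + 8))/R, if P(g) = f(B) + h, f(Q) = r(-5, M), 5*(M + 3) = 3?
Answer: 511*I*√614/12280 ≈ 1.0311*I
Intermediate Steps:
M = -12/5 (M = -3 + (⅕)*3 = -3 + ⅗ = -12/5 ≈ -2.4000)
r(C, F) = 7*F/4
f(Q) = -21/5 (f(Q) = (7/4)*(-12/5) = -21/5)
R = 4*I*√614 (R = √(-9824) = 4*I*√614 ≈ 99.116*I)
h = -98
P(g) = -511/5 (P(g) = -21/5 - 98 = -511/5)
P(5*(5 + 8))/R = -511*(-I*√614/2456)/5 = -(-511)*I*√614/12280 = 511*I*√614/12280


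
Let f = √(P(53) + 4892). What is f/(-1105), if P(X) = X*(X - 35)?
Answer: -√5846/1105 ≈ -0.069194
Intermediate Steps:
P(X) = X*(-35 + X)
f = √5846 (f = √(53*(-35 + 53) + 4892) = √(53*18 + 4892) = √(954 + 4892) = √5846 ≈ 76.459)
f/(-1105) = √5846/(-1105) = √5846*(-1/1105) = -√5846/1105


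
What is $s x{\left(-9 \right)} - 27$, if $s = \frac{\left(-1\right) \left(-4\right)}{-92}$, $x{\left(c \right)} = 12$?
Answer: $- \frac{633}{23} \approx -27.522$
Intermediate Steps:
$s = - \frac{1}{23}$ ($s = 4 \left(- \frac{1}{92}\right) = - \frac{1}{23} \approx -0.043478$)
$s x{\left(-9 \right)} - 27 = \left(- \frac{1}{23}\right) 12 - 27 = - \frac{12}{23} - 27 = - \frac{633}{23}$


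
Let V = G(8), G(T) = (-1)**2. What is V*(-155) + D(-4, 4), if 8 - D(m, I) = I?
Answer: -151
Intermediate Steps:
D(m, I) = 8 - I
G(T) = 1
V = 1
V*(-155) + D(-4, 4) = 1*(-155) + (8 - 1*4) = -155 + (8 - 4) = -155 + 4 = -151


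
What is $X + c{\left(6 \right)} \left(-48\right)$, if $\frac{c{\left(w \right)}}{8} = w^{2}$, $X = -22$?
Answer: $-13846$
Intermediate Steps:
$c{\left(w \right)} = 8 w^{2}$
$X + c{\left(6 \right)} \left(-48\right) = -22 + 8 \cdot 6^{2} \left(-48\right) = -22 + 8 \cdot 36 \left(-48\right) = -22 + 288 \left(-48\right) = -22 - 13824 = -13846$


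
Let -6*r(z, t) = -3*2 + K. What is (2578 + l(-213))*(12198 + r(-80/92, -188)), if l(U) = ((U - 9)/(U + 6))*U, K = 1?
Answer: 1977674860/69 ≈ 2.8662e+7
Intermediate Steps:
r(z, t) = 5/6 (r(z, t) = -(-3*2 + 1)/6 = -(-6 + 1)/6 = -1/6*(-5) = 5/6)
l(U) = U*(-9 + U)/(6 + U) (l(U) = ((-9 + U)/(6 + U))*U = U*(-9 + U)/(6 + U))
(2578 + l(-213))*(12198 + r(-80/92, -188)) = (2578 - 213*(-9 - 213)/(6 - 213))*(12198 + 5/6) = (2578 - 213*(-222)/(-207))*(73193/6) = (2578 - 213*(-1/207)*(-222))*(73193/6) = (2578 - 5254/23)*(73193/6) = (54040/23)*(73193/6) = 1977674860/69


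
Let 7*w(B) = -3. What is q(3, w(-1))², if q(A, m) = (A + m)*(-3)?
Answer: 2916/49 ≈ 59.510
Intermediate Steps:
w(B) = -3/7 (w(B) = (⅐)*(-3) = -3/7)
q(A, m) = -3*A - 3*m
q(3, w(-1))² = (-3*3 - 3*(-3/7))² = (-9 + 9/7)² = (-54/7)² = 2916/49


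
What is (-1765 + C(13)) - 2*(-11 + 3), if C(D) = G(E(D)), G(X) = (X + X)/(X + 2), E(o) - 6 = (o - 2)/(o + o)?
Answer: -382697/219 ≈ -1747.5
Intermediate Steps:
E(o) = 6 + (-2 + o)/(2*o) (E(o) = 6 + (o - 2)/(o + o) = 6 + (-2 + o)/((2*o)) = 6 + (-2 + o)*(1/(2*o)) = 6 + (-2 + o)/(2*o))
G(X) = 2*X/(2 + X) (G(X) = (2*X)/(2 + X) = 2*X/(2 + X))
C(D) = 2*(13/2 - 1/D)/(17/2 - 1/D) (C(D) = 2*(13/2 - 1/D)/(2 + (13/2 - 1/D)) = 2*(13/2 - 1/D)/(17/2 - 1/D))
(-1765 + C(13)) - 2*(-11 + 3) = (-1765 + 2*(-2 + 13*13)/(-2 + 17*13)) - 2*(-11 + 3) = (-1765 + 2*(-2 + 169)/(-2 + 221)) - 2*(-8) = (-1765 + 2*167/219) + 16 = (-1765 + 2*(1/219)*167) + 16 = (-1765 + 334/219) + 16 = -386201/219 + 16 = -382697/219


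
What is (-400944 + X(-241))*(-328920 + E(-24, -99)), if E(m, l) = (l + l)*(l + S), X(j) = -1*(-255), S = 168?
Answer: 137268838998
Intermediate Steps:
X(j) = 255
E(m, l) = 2*l*(168 + l) (E(m, l) = (l + l)*(l + 168) = (2*l)*(168 + l) = 2*l*(168 + l))
(-400944 + X(-241))*(-328920 + E(-24, -99)) = (-400944 + 255)*(-328920 + 2*(-99)*(168 - 99)) = -400689*(-328920 + 2*(-99)*69) = -400689*(-328920 - 13662) = -400689*(-342582) = 137268838998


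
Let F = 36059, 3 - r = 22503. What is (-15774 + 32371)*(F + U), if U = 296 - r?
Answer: 976816435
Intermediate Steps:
r = -22500 (r = 3 - 1*22503 = 3 - 22503 = -22500)
U = 22796 (U = 296 - 1*(-22500) = 296 + 22500 = 22796)
(-15774 + 32371)*(F + U) = (-15774 + 32371)*(36059 + 22796) = 16597*58855 = 976816435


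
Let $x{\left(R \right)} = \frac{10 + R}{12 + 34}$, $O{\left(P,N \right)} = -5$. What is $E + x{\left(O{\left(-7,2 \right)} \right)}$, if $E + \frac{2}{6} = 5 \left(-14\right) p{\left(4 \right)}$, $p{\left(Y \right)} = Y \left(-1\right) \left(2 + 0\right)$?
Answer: $\frac{77249}{138} \approx 559.78$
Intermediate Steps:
$p{\left(Y \right)} = - 2 Y$ ($p{\left(Y \right)} = - Y 2 = - 2 Y$)
$x{\left(R \right)} = \frac{5}{23} + \frac{R}{46}$ ($x{\left(R \right)} = \frac{10 + R}{46} = \left(10 + R\right) \frac{1}{46} = \frac{5}{23} + \frac{R}{46}$)
$E = \frac{1679}{3}$ ($E = - \frac{1}{3} + 5 \left(-14\right) \left(\left(-2\right) 4\right) = - \frac{1}{3} - -560 = - \frac{1}{3} + 560 = \frac{1679}{3} \approx 559.67$)
$E + x{\left(O{\left(-7,2 \right)} \right)} = \frac{1679}{3} + \left(\frac{5}{23} + \frac{1}{46} \left(-5\right)\right) = \frac{1679}{3} + \left(\frac{5}{23} - \frac{5}{46}\right) = \frac{1679}{3} + \frac{5}{46} = \frac{77249}{138}$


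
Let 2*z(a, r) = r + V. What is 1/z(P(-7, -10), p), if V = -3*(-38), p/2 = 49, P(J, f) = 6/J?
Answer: 1/106 ≈ 0.0094340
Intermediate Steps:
p = 98 (p = 2*49 = 98)
V = 114
z(a, r) = 57 + r/2 (z(a, r) = (r + 114)/2 = (114 + r)/2 = 57 + r/2)
1/z(P(-7, -10), p) = 1/(57 + (1/2)*98) = 1/(57 + 49) = 1/106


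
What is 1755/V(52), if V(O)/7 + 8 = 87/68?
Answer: -119340/3199 ≈ -37.305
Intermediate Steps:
V(O) = -3199/68 (V(O) = -56 + 7*(87/68) = -56 + 609/68 = -3199/68)
1755/V(52) = 1755/(-3199/68) = 1755*(-68/3199) = -119340/3199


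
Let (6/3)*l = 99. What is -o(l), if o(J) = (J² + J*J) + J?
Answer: -4950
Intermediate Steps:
l = 99/2 (l = (½)*99 = 99/2 ≈ 49.500)
o(J) = J + 2*J² (o(J) = (J² + J²) + J = 2*J² + J = J + 2*J²)
-o(l) = -99*(1 + 2*(99/2))/2 = -99*(1 + 99)/2 = -99*100/2 = -1*4950 = -4950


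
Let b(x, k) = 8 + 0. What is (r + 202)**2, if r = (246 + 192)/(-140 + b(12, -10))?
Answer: 19105641/484 ≈ 39474.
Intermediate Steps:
b(x, k) = 8
r = -73/22 (r = (246 + 192)/(-140 + 8) = 438/(-132) = 438*(-1/132) = -73/22 ≈ -3.3182)
(r + 202)**2 = (-73/22 + 202)**2 = (4371/22)**2 = 19105641/484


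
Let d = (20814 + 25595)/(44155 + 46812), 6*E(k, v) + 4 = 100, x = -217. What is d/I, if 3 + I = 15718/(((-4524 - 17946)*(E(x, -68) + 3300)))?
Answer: -1728979361340/10167712618913 ≈ -0.17005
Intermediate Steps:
E(k, v) = 16 (E(k, v) = -2/3 + (1/6)*100 = -2/3 + 50/3 = 16)
d = 46409/90967 ≈ 0.51017
I = -111773639/37255260 (I = -3 + 15718/(((-4524 - 17946)*(16 + 3300))) = -3 + 15718/((-22470*3316)) = -3 + 15718/(-74510520) = -3 + 15718*(-1/74510520) = -3 - 7859/37255260 = -111773639/37255260 ≈ -3.0002)
d/I = 46409/(90967*(-111773639/37255260)) = (46409/90967)*(-37255260/111773639) = -1728979361340/10167712618913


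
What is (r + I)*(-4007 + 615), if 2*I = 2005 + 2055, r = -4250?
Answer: 7530240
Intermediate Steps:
I = 2030 (I = (2005 + 2055)/2 = (1/2)*4060 = 2030)
(r + I)*(-4007 + 615) = (-4250 + 2030)*(-4007 + 615) = -2220*(-3392) = 7530240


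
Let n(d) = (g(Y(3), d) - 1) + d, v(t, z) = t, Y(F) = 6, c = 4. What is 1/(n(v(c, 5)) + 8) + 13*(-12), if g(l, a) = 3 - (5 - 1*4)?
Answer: -2027/13 ≈ -155.92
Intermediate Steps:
g(l, a) = 2 (g(l, a) = 3 - (5 - 4) = 3 - 1*1 = 3 - 1 = 2)
n(d) = 1 + d (n(d) = (2 - 1) + d = 1 + d)
1/(n(v(c, 5)) + 8) + 13*(-12) = 1/((1 + 4) + 8) + 13*(-12) = 1/(5 + 8) - 156 = 1/13 - 156 = -2027/13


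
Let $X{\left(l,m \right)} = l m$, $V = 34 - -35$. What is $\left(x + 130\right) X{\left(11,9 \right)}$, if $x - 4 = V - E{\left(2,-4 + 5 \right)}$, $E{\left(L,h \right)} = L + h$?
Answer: $19800$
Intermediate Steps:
$V = 69$ ($V = 34 + 35 = 69$)
$x = 70$ ($x = 4 + \left(69 - \left(2 + \left(-4 + 5\right)\right)\right) = 4 + \left(69 - \left(2 + 1\right)\right) = 4 + \left(69 - 3\right) = 4 + 66 = 70$)
$\left(x + 130\right) X{\left(11,9 \right)} = \left(70 + 130\right) 11 \cdot 9 = 200 \cdot 99 = 19800$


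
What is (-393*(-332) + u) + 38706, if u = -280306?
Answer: -111124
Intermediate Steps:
(-393*(-332) + u) + 38706 = (-393*(-332) - 280306) + 38706 = (130476 - 280306) + 38706 = -149830 + 38706 = -111124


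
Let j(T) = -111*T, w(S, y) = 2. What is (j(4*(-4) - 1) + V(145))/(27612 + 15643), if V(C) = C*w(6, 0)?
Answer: 2177/43255 ≈ 0.050329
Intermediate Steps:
V(C) = 2*C (V(C) = C*2 = 2*C)
(j(4*(-4) - 1) + V(145))/(27612 + 15643) = (-111*(4*(-4) - 1) + 2*145)/(27612 + 15643) = (-111*(-16 - 1) + 290)/43255 = (-111*(-17) + 290)*(1/43255) = (1887 + 290)*(1/43255) = 2177*(1/43255) = 2177/43255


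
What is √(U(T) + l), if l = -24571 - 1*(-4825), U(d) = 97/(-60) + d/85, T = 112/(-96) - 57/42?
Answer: I*√10067271123/714 ≈ 140.53*I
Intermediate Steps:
T = -53/21 (T = 112*(-1/96) - 57*1/42 = -7/6 - 19/14 = -53/21 ≈ -2.5238)
U(d) = -97/60 + d/85 (U(d) = 97*(-1/60) + d*(1/85) = -97/60 + d/85)
l = -19746 (l = -24571 + 4825 = -19746)
√(U(T) + l) = √((-97/60 + (1/85)*(-53/21)) - 19746) = √((-97/60 - 53/1785) - 19746) = √(-2351/1428 - 19746) = √(-28199639/1428) = I*√10067271123/714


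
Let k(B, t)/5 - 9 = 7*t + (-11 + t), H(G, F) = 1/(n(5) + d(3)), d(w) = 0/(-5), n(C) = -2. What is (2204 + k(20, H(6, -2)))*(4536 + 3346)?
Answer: 17135468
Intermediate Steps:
d(w) = 0 (d(w) = 0*(-⅕) = 0)
H(G, F) = -½ (H(G, F) = 1/(-2 + 0) = 1/(-2) = -½)
k(B, t) = -10 + 40*t (k(B, t) = 45 + 5*(7*t + (-11 + t)) = 45 + 5*(-11 + 8*t) = 45 + (-55 + 40*t) = -10 + 40*t)
(2204 + k(20, H(6, -2)))*(4536 + 3346) = (2204 + (-10 + 40*(-½)))*(4536 + 3346) = (2204 + (-10 - 20))*7882 = (2204 - 30)*7882 = 2174*7882 = 17135468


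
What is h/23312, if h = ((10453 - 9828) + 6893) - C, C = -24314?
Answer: 3979/2914 ≈ 1.3655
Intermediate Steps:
h = 31832 (h = ((10453 - 9828) + 6893) - 1*(-24314) = (625 + 6893) + 24314 = 7518 + 24314 = 31832)
h/23312 = 31832/23312 = 31832*(1/23312) = 3979/2914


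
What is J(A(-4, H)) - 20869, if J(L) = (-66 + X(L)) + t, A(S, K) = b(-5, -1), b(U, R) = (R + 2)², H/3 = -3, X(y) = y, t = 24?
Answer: -20910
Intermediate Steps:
H = -9 (H = 3*(-3) = -9)
b(U, R) = (2 + R)²
A(S, K) = 1 (A(S, K) = (2 - 1)² = 1² = 1)
J(L) = -42 + L (J(L) = (-66 + L) + 24 = -42 + L)
J(A(-4, H)) - 20869 = (-42 + 1) - 20869 = -41 - 20869 = -20910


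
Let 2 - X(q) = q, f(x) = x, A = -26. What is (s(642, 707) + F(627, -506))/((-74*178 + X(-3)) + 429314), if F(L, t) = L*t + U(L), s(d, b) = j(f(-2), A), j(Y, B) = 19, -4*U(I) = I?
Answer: -1269599/1664588 ≈ -0.76271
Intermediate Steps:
U(I) = -I/4
s(d, b) = 19
X(q) = 2 - q
F(L, t) = -L/4 + L*t (F(L, t) = L*t - L/4 = -L/4 + L*t)
(s(642, 707) + F(627, -506))/((-74*178 + X(-3)) + 429314) = (19 + 627*(-¼ - 506))/((-74*178 + (2 - 1*(-3))) + 429314) = (19 + 627*(-2025/4))/((-13172 + (2 + 3)) + 429314) = (19 - 1269675/4)/((-13172 + 5) + 429314) = -1269599/(4*(-13167 + 429314)) = -1269599/4/416147 = -1269599/4*1/416147 = -1269599/1664588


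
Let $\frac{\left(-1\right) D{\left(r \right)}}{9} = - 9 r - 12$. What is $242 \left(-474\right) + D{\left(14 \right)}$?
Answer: $-113466$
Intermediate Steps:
$D{\left(r \right)} = 108 + 81 r$ ($D{\left(r \right)} = - 9 \left(- 9 r - 12\right) = - 9 \left(-12 - 9 r\right) = 108 + 81 r$)
$242 \left(-474\right) + D{\left(14 \right)} = 242 \left(-474\right) + \left(108 + 81 \cdot 14\right) = -114708 + \left(108 + 1134\right) = -114708 + 1242 = -113466$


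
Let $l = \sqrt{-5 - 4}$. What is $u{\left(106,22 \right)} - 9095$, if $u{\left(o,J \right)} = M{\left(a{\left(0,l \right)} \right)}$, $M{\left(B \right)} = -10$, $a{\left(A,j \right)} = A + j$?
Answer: $-9105$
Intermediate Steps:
$l = 3 i$ ($l = \sqrt{-9} = 3 i \approx 3.0 i$)
$u{\left(o,J \right)} = -10$
$u{\left(106,22 \right)} - 9095 = -10 - 9095 = -9105$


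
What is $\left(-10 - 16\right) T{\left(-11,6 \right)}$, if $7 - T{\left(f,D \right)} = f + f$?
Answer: $-754$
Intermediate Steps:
$T{\left(f,D \right)} = 7 - 2 f$ ($T{\left(f,D \right)} = 7 - \left(f + f\right) = 7 - 2 f$)
$\left(-10 - 16\right) T{\left(-11,6 \right)} = \left(-10 - 16\right) \left(7 - -22\right) = \left(-10 - 16\right) \left(7 + 22\right) = \left(-26\right) 29 = -754$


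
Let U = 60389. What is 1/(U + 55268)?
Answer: 1/115657 ≈ 8.6463e-6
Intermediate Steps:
1/(U + 55268) = 1/(60389 + 55268) = 1/115657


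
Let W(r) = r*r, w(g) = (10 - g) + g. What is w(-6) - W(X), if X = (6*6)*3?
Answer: -11654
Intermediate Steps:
w(g) = 10
X = 108 (X = 36*3 = 108)
W(r) = r²
w(-6) - W(X) = 10 - 1*108² = 10 - 1*11664 = 10 - 11664 = -11654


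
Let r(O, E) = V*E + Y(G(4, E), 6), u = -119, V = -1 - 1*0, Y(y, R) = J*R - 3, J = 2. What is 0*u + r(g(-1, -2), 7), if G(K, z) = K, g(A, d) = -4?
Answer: 2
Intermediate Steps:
Y(y, R) = -3 + 2*R (Y(y, R) = 2*R - 3 = -3 + 2*R)
V = -1 (V = -1 + 0 = -1)
r(O, E) = 9 - E (r(O, E) = -E + (-3 + 2*6) = -E + (-3 + 12) = -E + 9 = 9 - E)
0*u + r(g(-1, -2), 7) = 0*(-119) + (9 - 1*7) = 0 + (9 - 7) = 0 + 2 = 2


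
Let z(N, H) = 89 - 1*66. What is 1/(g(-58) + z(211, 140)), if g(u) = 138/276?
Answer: 2/47 ≈ 0.042553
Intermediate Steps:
z(N, H) = 23 (z(N, H) = 89 - 66 = 23)
g(u) = 1/2 (g(u) = 138*(1/276) = 1/2)
1/(g(-58) + z(211, 140)) = 1/(1/2 + 23) = 1/(47/2) = 2/47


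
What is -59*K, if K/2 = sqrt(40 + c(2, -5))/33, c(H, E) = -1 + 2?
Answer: -118*sqrt(41)/33 ≈ -22.896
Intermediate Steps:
c(H, E) = 1
K = 2*sqrt(41)/33 (K = 2*(sqrt(40 + 1)/33) = 2*(sqrt(41)*(1/33)) = 2*(sqrt(41)/33) = 2*sqrt(41)/33 ≈ 0.38807)
-59*K = -118*sqrt(41)/33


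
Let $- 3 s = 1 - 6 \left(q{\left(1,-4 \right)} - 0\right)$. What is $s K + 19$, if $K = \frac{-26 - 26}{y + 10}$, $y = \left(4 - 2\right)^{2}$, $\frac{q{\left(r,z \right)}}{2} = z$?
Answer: $\frac{239}{3} \approx 79.667$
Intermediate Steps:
$q{\left(r,z \right)} = 2 z$
$y = 4$ ($y = 2^{2} = 4$)
$K = - \frac{26}{7}$ ($K = \frac{-26 - 26}{4 + 10} = - \frac{52}{14} = \left(-52\right) \frac{1}{14} = - \frac{26}{7} \approx -3.7143$)
$s = - \frac{49}{3}$ ($s = - \frac{1 - 6 \left(2 \left(-4\right) - 0\right)}{3} = - \frac{1 - 6 \left(-8 + 0\right)}{3} = - \frac{1 - -48}{3} = - \frac{1 + 48}{3} = \left(- \frac{1}{3}\right) 49 = - \frac{49}{3} \approx -16.333$)
$s K + 19 = \left(- \frac{49}{3}\right) \left(- \frac{26}{7}\right) + 19 = \frac{182}{3} + 19 = \frac{239}{3}$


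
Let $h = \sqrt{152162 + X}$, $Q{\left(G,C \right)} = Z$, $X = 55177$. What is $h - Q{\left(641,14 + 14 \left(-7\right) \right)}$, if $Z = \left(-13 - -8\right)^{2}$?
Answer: $-25 + \sqrt{207339} \approx 430.34$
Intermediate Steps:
$Z = 25$ ($Z = \left(-13 + 8\right)^{2} = \left(-5\right)^{2} = 25$)
$Q{\left(G,C \right)} = 25$
$h = \sqrt{207339}$ ($h = \sqrt{152162 + 55177} = \sqrt{207339} \approx 455.34$)
$h - Q{\left(641,14 + 14 \left(-7\right) \right)} = \sqrt{207339} - 25 = -25 + \sqrt{207339}$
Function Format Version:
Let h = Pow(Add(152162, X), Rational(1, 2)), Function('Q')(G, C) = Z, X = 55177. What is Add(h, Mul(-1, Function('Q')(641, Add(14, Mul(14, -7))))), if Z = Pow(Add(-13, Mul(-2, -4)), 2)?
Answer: Add(-25, Pow(207339, Rational(1, 2))) ≈ 430.34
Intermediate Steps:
Z = 25 (Z = Pow(Add(-13, 8), 2) = Pow(-5, 2) = 25)
Function('Q')(G, C) = 25
h = Pow(207339, Rational(1, 2)) (h = Pow(Add(152162, 55177), Rational(1, 2)) = Pow(207339, Rational(1, 2)) ≈ 455.34)
Add(h, Mul(-1, Function('Q')(641, Add(14, Mul(14, -7))))) = Add(Pow(207339, Rational(1, 2)), Mul(-1, 25)) = Add(Pow(207339, Rational(1, 2)), -25) = Add(-25, Pow(207339, Rational(1, 2)))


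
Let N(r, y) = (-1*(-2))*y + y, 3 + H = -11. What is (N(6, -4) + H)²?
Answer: 676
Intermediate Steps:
H = -14 (H = -3 - 11 = -14)
N(r, y) = 3*y (N(r, y) = 2*y + y = 3*y)
(N(6, -4) + H)² = (3*(-4) - 14)² = (-12 - 14)² = (-26)² = 676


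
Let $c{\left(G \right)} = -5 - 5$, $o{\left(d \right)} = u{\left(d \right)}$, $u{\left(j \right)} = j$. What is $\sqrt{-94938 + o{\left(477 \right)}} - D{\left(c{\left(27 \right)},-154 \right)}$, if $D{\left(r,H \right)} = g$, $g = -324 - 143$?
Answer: $467 + 37 i \sqrt{69} \approx 467.0 + 307.35 i$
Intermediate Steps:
$o{\left(d \right)} = d$
$c{\left(G \right)} = -10$ ($c{\left(G \right)} = -5 - 5 = -10$)
$g = -467$
$D{\left(r,H \right)} = -467$
$\sqrt{-94938 + o{\left(477 \right)}} - D{\left(c{\left(27 \right)},-154 \right)} = \sqrt{-94938 + 477} - -467 = \sqrt{-94461} + 467 = 37 i \sqrt{69} + 467 = 467 + 37 i \sqrt{69}$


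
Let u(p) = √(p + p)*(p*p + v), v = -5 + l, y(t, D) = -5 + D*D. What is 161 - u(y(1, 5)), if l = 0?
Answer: 161 - 790*√10 ≈ -2337.2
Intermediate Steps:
y(t, D) = -5 + D²
v = -5 (v = -5 + 0 = -5)
u(p) = √2*√p*(-5 + p²) (u(p) = √(p + p)*(p*p - 5) = √(2*p)*(p² - 5) = (√2*√p)*(-5 + p²) = √2*√p*(-5 + p²))
161 - u(y(1, 5)) = 161 - √2*√(-5 + 5²)*(-5 + (-5 + 5²)²) = 161 - √2*√(-5 + 25)*(-5 + (-5 + 25)²) = 161 - √2*√20*(-5 + 20²) = 161 - √2*2*√5*(-5 + 400) = 161 - √2*2*√5*395 = 161 - 790*√10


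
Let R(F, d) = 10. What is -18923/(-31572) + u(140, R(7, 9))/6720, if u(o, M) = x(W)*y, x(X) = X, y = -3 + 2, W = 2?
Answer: 5295809/8840160 ≈ 0.59906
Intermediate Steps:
y = -1
u(o, M) = -2 (u(o, M) = 2*(-1) = -2)
-18923/(-31572) + u(140, R(7, 9))/6720 = -18923/(-31572) - 2/6720 = -18923*(-1/31572) - 2*1/6720 = 18923/31572 - 1/3360 = 5295809/8840160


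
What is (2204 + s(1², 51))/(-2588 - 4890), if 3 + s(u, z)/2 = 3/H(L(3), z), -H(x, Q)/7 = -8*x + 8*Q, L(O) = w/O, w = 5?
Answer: -9108503/30988832 ≈ -0.29393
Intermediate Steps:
L(O) = 5/O
H(x, Q) = -56*Q + 56*x (H(x, Q) = -7*(-8*x + 8*Q) = -56*Q + 56*x)
s(u, z) = -6 + 6/(280/3 - 56*z) (s(u, z) = -6 + 2*(3/(-56*z + 56*(5/3))) = -6 + 2*(3/(-56*z + 280/3)) = -6 + 2*(3/(280/3 - 56*z)) = -6 + 6/(280/3 - 56*z))
(2204 + s(1², 51))/(-2588 - 4890) = (2204 + 3*(277 - 168*51)/(28*(-5 + 3*51)))/(-2588 - 4890) = (2204 + 3*(277 - 8568)/(28*(-5 + 153)))/(-7478) = (2204 + (3/28)*(-8291)/148)*(-1/7478) = (2204 + (3/28)*(1/148)*(-8291))*(-1/7478) = (2204 - 24873/4144)*(-1/7478) = (9108503/4144)*(-1/7478) = -9108503/30988832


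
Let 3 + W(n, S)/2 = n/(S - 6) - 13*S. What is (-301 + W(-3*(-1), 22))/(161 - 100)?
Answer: -7029/488 ≈ -14.404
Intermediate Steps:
W(n, S) = -6 - 26*S + 2*n/(-6 + S) (W(n, S) = -6 + 2*(n/(S - 6) - 13*S) = -6 + 2*(n/(-6 + S) - 13*S) = -6 + 2*(-13*S + n/(-6 + S)) = -6 + (-26*S + 2*n/(-6 + S)) = -6 - 26*S + 2*n/(-6 + S))
(-301 + W(-3*(-1), 22))/(161 - 100) = (-301 + 2*(18 - 3*(-1) - 13*22² + 75*22)/(-6 + 22))/(161 - 100) = (-301 + 2*(18 + 3 - 13*484 + 1650)/16)/61 = (-301 + 2*(1/16)*(18 + 3 - 6292 + 1650))*(1/61) = (-301 + 2*(1/16)*(-4621))*(1/61) = (-301 - 4621/8)*(1/61) = -7029/8*1/61 = -7029/488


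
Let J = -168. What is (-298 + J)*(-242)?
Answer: 112772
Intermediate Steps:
(-298 + J)*(-242) = (-298 - 168)*(-242) = -466*(-242) = 112772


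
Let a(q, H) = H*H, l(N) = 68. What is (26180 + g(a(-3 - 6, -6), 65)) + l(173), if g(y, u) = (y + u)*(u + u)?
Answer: 39378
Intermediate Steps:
a(q, H) = H**2
g(y, u) = 2*u*(u + y) (g(y, u) = (u + y)*(2*u) = 2*u*(u + y))
(26180 + g(a(-3 - 6, -6), 65)) + l(173) = (26180 + 2*65*(65 + (-6)**2)) + 68 = (26180 + 2*65*(65 + 36)) + 68 = (26180 + 2*65*101) + 68 = (26180 + 13130) + 68 = 39310 + 68 = 39378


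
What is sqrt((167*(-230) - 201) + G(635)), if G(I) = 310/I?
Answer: 13*I*sqrt(3684905)/127 ≈ 196.5*I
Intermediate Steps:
sqrt((167*(-230) - 201) + G(635)) = sqrt((167*(-230) - 201) + 310/635) = sqrt((-38410 - 201) + 310*(1/635)) = sqrt(-38611 + 62/127) = sqrt(-4903535/127) = 13*I*sqrt(3684905)/127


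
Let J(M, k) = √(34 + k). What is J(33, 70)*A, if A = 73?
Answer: 146*√26 ≈ 744.46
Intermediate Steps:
J(33, 70)*A = √(34 + 70)*73 = √104*73 = (2*√26)*73 = 146*√26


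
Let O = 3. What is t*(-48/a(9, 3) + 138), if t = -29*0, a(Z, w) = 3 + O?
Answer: 0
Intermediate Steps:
a(Z, w) = 6 (a(Z, w) = 3 + 3 = 6)
t = 0
t*(-48/a(9, 3) + 138) = 0*(-48/6 + 138) = 0*(-48*⅙ + 138) = 0*(-8 + 138) = 0*130 = 0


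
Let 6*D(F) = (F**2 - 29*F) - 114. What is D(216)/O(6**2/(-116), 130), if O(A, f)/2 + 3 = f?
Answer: 6713/254 ≈ 26.429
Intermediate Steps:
D(F) = -19 - 29*F/6 + F**2/6 (D(F) = ((F**2 - 29*F) - 114)/6 = (-114 + F**2 - 29*F)/6 = -19 - 29*F/6 + F**2/6)
O(A, f) = -6 + 2*f
D(216)/O(6**2/(-116), 130) = (-19 - 29/6*216 + (1/6)*216**2)/(-6 + 2*130) = (-19 - 1044 + (1/6)*46656)/(-6 + 260) = (-19 - 1044 + 7776)/254 = 6713*(1/254) = 6713/254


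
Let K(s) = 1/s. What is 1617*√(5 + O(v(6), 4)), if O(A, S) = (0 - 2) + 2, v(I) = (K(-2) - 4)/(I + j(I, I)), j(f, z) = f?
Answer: 1617*√5 ≈ 3615.7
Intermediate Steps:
K(s) = 1/s
v(I) = -9/(4*I) (v(I) = (1/(-2) - 4)/(I + I) = (-½ - 4)/((2*I)) = -9/(4*I))
O(A, S) = 0 (O(A, S) = -2 + 2 = 0)
1617*√(5 + O(v(6), 4)) = 1617*√(5 + 0) = 1617*√5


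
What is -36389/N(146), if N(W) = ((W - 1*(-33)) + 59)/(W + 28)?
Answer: -3165843/119 ≈ -26604.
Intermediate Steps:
N(W) = (92 + W)/(28 + W) (N(W) = ((W + 33) + 59)/(28 + W) = ((33 + W) + 59)/(28 + W) = (92 + W)/(28 + W))
-36389/N(146) = -36389*(28 + 146)/(92 + 146) = -36389/(238/174) = -36389/((1/174)*238) = -36389/119/87 = -36389*87/119 = -3165843/119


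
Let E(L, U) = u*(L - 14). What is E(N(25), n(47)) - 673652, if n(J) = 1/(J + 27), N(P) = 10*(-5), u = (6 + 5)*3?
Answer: -675764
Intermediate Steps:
u = 33 (u = 11*3 = 33)
N(P) = -50
n(J) = 1/(27 + J)
E(L, U) = -462 + 33*L (E(L, U) = 33*(L - 14) = 33*(-14 + L) = -462 + 33*L)
E(N(25), n(47)) - 673652 = (-462 + 33*(-50)) - 673652 = (-462 - 1650) - 673652 = -2112 - 673652 = -675764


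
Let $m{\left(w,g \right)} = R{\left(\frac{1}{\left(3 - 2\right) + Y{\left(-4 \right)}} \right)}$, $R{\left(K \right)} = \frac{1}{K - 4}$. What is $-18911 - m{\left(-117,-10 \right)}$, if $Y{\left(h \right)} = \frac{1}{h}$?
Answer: $- \frac{151285}{8} \approx -18911.0$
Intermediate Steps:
$R{\left(K \right)} = \frac{1}{-4 + K}$
$m{\left(w,g \right)} = - \frac{3}{8}$ ($m{\left(w,g \right)} = \frac{1}{-4 + \frac{1}{\left(3 - 2\right) + \frac{1}{-4}}} = \frac{1}{-4 + \frac{1}{\left(3 - 2\right) - \frac{1}{4}}} = \frac{1}{-4 + \frac{1}{1 - \frac{1}{4}}} = \frac{1}{-4 + \frac{1}{\frac{3}{4}}} = \frac{1}{-4 + \frac{4}{3}} = \frac{1}{- \frac{8}{3}} = - \frac{3}{8}$)
$-18911 - m{\left(-117,-10 \right)} = -18911 - - \frac{3}{8} = -18911 + \frac{3}{8} = - \frac{151285}{8}$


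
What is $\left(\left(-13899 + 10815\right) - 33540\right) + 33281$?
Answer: $-3343$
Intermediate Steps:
$\left(\left(-13899 + 10815\right) - 33540\right) + 33281 = \left(-3084 - 33540\right) + 33281 = -36624 + 33281 = -3343$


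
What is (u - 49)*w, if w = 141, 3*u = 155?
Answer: 376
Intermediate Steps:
u = 155/3 (u = (1/3)*155 = 155/3 ≈ 51.667)
(u - 49)*w = (155/3 - 49)*141 = (8/3)*141 = 376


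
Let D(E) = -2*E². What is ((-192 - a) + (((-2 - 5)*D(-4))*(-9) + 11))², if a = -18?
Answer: 4748041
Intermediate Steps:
((-192 - a) + (((-2 - 5)*D(-4))*(-9) + 11))² = ((-192 - 1*(-18)) + (((-2 - 5)*(-2*(-4)²))*(-9) + 11))² = ((-192 + 18) + (-(-14)*16*(-9) + 11))² = (-174 + (-7*(-32)*(-9) + 11))² = (-174 + (224*(-9) + 11))² = (-174 + (-2016 + 11))² = (-174 - 2005)² = (-2179)² = 4748041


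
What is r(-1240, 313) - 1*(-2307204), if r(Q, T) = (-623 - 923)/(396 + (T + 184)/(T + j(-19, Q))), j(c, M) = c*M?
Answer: 21812742685162/9454205 ≈ 2.3072e+6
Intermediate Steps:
j(c, M) = M*c
r(Q, T) = -1546/(396 + (184 + T)/(T - 19*Q)) (r(Q, T) = (-623 - 923)/(396 + (T + 184)/(T + Q*(-19))) = -1546/(396 + (184 + T)/(T - 19*Q)))
r(-1240, 313) - 1*(-2307204) = 1546*(-1*313 + 19*(-1240))/(184 - 7524*(-1240) + 397*313) - 1*(-2307204) = 1546*(-313 - 23560)/(184 + 9329760 + 124261) + 2307204 = 1546*(-23873)/9454205 + 2307204 = 1546*(1/9454205)*(-23873) + 2307204 = -36907658/9454205 + 2307204 = 21812742685162/9454205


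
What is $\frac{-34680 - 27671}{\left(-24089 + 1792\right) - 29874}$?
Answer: $\frac{62351}{52171} \approx 1.1951$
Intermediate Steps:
$\frac{-34680 - 27671}{\left(-24089 + 1792\right) - 29874} = - \frac{62351}{-22297 - 29874} = - \frac{62351}{-52171} = \left(-62351\right) \left(- \frac{1}{52171}\right) = \frac{62351}{52171}$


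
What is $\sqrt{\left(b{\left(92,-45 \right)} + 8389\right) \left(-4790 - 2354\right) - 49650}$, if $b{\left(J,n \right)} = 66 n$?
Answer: $i \sqrt{38762986} \approx 6226.0 i$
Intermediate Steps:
$\sqrt{\left(b{\left(92,-45 \right)} + 8389\right) \left(-4790 - 2354\right) - 49650} = \sqrt{\left(66 \left(-45\right) + 8389\right) \left(-4790 - 2354\right) - 49650} = \sqrt{\left(-2970 + 8389\right) \left(-7144\right) - 49650} = \sqrt{5419 \left(-7144\right) - 49650} = \sqrt{-38713336 - 49650} = \sqrt{-38762986} = i \sqrt{38762986}$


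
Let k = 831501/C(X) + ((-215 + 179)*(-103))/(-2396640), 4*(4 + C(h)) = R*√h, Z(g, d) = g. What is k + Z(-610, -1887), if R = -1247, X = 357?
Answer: -6147414219661003/10079286615640 - 377047908*√357/50467087 ≈ -751.07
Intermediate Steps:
C(h) = -4 - 1247*√h/4 (C(h) = -4 + (-1247*√h)/4 = -4 - 1247*√h/4)
k = -309/199720 + 831501/(-4 - 1247*√357/4) (k = 831501/(-4 - 1247*√357/4) + ((-215 + 179)*(-103))/(-2396640) = 831501/(-4 - 1247*√357/4) - 36*(-103)*(-1/2396640) = 831501/(-4 - 1247*√357/4) + 3708*(-1/2396640) = 831501/(-4 - 1247*√357/4) - 309/199720 = -309/199720 + 831501/(-4 - 1247*√357/4) ≈ -141.07)
k + Z(-610, -1887) = (950615879397/10079286615640 - 377047908*√357/50467087) - 610 = -6147414219661003/10079286615640 - 377047908*√357/50467087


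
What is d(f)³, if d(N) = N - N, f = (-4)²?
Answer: 0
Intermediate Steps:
f = 16
d(N) = 0
d(f)³ = 0³ = 0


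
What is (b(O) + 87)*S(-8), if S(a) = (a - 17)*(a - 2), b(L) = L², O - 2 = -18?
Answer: 85750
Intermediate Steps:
O = -16 (O = 2 - 18 = -16)
S(a) = (-17 + a)*(-2 + a)
(b(O) + 87)*S(-8) = ((-16)² + 87)*(34 + (-8)² - 19*(-8)) = (256 + 87)*(34 + 64 + 152) = 343*250 = 85750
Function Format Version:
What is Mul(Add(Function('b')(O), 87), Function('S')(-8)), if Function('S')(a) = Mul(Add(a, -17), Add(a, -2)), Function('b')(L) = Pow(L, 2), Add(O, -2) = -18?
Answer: 85750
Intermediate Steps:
O = -16 (O = Add(2, -18) = -16)
Function('S')(a) = Mul(Add(-17, a), Add(-2, a))
Mul(Add(Function('b')(O), 87), Function('S')(-8)) = Mul(Add(Pow(-16, 2), 87), Add(34, Pow(-8, 2), Mul(-19, -8))) = Mul(Add(256, 87), Add(34, 64, 152)) = Mul(343, 250) = 85750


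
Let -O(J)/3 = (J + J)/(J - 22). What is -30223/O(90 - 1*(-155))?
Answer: 6739729/1470 ≈ 4584.9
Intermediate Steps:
O(J) = -6*J/(-22 + J) (O(J) = -3*(J + J)/(J - 22) = -3*2*J/(-22 + J) = -6*J/(-22 + J))
-30223/O(90 - 1*(-155)) = -30223*(-(-22 + (90 - 1*(-155)))/(6*(90 - 1*(-155)))) = -30223*(-(-22 + (90 + 155))/(6*(90 + 155))) = -30223/((-6*245/(-22 + 245))) = -30223/((-6*245/223)) = -30223/((-6*245*1/223)) = -30223/(-1470/223) = -30223*(-223/1470) = 6739729/1470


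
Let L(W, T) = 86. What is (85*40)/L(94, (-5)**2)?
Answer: 1700/43 ≈ 39.535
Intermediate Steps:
(85*40)/L(94, (-5)**2) = (85*40)/86 = 3400*(1/86) = 1700/43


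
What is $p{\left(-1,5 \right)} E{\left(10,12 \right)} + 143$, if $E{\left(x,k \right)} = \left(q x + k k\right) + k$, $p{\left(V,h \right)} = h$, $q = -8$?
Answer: $523$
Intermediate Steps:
$E{\left(x,k \right)} = k + k^{2} - 8 x$ ($E{\left(x,k \right)} = \left(- 8 x + k k\right) + k = \left(- 8 x + k^{2}\right) + k = \left(k^{2} - 8 x\right) + k = k + k^{2} - 8 x$)
$p{\left(-1,5 \right)} E{\left(10,12 \right)} + 143 = 5 \left(12 + 12^{2} - 80\right) + 143 = 5 \left(12 + 144 - 80\right) + 143 = 5 \cdot 76 + 143 = 380 + 143 = 523$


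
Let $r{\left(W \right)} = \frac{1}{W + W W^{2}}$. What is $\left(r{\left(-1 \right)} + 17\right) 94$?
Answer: $1551$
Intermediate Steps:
$r{\left(W \right)} = \frac{1}{W + W^{3}}$
$\left(r{\left(-1 \right)} + 17\right) 94 = \left(\frac{1}{-1 + \left(-1\right)^{3}} + 17\right) 94 = \left(\frac{1}{-1 - 1} + 17\right) 94 = \left(\frac{1}{-2} + 17\right) 94 = \left(- \frac{1}{2} + 17\right) 94 = \frac{33}{2} \cdot 94 = 1551$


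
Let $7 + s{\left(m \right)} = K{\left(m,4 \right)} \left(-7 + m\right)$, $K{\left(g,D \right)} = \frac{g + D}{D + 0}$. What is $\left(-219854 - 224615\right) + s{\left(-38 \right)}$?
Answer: $- \frac{888187}{2} \approx -4.4409 \cdot 10^{5}$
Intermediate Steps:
$K{\left(g,D \right)} = \frac{D + g}{D}$
$s{\left(m \right)} = -7 + \left(1 + \frac{m}{4}\right) \left(-7 + m\right)$ ($s{\left(m \right)} = -7 + \frac{4 + m}{4} \left(-7 + m\right) = -7 + \left(1 + \frac{m}{4}\right) \left(-7 + m\right)$)
$\left(-219854 - 224615\right) + s{\left(-38 \right)} = \left(-219854 - 224615\right) - \left(- \frac{29}{2} - 361\right) = -444469 + \left(-14 + \frac{57}{2} + \frac{1}{4} \cdot 1444\right) = -444469 + \left(-14 + \frac{57}{2} + 361\right) = -444469 + \frac{751}{2} = - \frac{888187}{2}$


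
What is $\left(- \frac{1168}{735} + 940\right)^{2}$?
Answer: $\frac{475730231824}{540225} \approx 8.8062 \cdot 10^{5}$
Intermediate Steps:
$\left(- \frac{1168}{735} + 940\right)^{2} = \left(\frac{689732}{735}\right)^{2} = \frac{475730231824}{540225}$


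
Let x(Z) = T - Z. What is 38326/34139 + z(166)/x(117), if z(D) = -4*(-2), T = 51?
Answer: 1128202/1126587 ≈ 1.0014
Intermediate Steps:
z(D) = 8
x(Z) = 51 - Z
38326/34139 + z(166)/x(117) = 38326/34139 + 8/(51 - 1*117) = 38326*(1/34139) + 8/(51 - 117) = 38326/34139 + 8/(-66) = 38326/34139 + 8*(-1/66) = 38326/34139 - 4/33 = 1128202/1126587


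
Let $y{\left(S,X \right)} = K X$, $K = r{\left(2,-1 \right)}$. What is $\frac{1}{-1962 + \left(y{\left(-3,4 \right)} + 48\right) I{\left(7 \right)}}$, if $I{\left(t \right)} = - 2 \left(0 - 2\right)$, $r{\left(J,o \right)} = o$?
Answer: $- \frac{1}{1786} \approx -0.00055991$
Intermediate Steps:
$K = -1$
$y{\left(S,X \right)} = - X$
$I{\left(t \right)} = 4$ ($I{\left(t \right)} = \left(-2\right) \left(-2\right) = 4$)
$\frac{1}{-1962 + \left(y{\left(-3,4 \right)} + 48\right) I{\left(7 \right)}} = \frac{1}{-1962 + \left(\left(-1\right) 4 + 48\right) 4} = \frac{1}{-1962 + \left(-4 + 48\right) 4} = \frac{1}{-1962 + 44 \cdot 4} = \frac{1}{-1962 + 176} = \frac{1}{-1786} = - \frac{1}{1786}$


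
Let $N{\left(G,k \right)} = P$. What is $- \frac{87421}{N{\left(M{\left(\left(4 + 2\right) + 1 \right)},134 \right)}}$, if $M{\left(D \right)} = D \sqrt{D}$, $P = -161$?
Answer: $\frac{87421}{161} \approx 542.99$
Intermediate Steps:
$M{\left(D \right)} = D^{\frac{3}{2}}$
$N{\left(G,k \right)} = -161$
$- \frac{87421}{N{\left(M{\left(\left(4 + 2\right) + 1 \right)},134 \right)}} = - \frac{87421}{-161} = \left(-87421\right) \left(- \frac{1}{161}\right) = \frac{87421}{161}$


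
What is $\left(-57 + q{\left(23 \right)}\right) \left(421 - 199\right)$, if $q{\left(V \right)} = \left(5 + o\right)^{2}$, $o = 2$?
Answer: $-1776$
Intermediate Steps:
$q{\left(V \right)} = 49$ ($q{\left(V \right)} = \left(5 + 2\right)^{2} = 7^{2} = 49$)
$\left(-57 + q{\left(23 \right)}\right) \left(421 - 199\right) = \left(-57 + 49\right) \left(421 - 199\right) = \left(-8\right) 222 = -1776$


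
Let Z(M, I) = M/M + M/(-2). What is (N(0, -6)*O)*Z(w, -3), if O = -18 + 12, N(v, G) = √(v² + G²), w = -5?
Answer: -126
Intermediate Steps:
Z(M, I) = 1 - M/2 (Z(M, I) = 1 + M*(-½) = 1 - M/2)
N(v, G) = √(G² + v²)
O = -6
(N(0, -6)*O)*Z(w, -3) = (√((-6)² + 0²)*(-6))*(1 - ½*(-5)) = (√(36 + 0)*(-6))*(1 + 5/2) = (√36*(-6))*(7/2) = (6*(-6))*(7/2) = -36*7/2 = -126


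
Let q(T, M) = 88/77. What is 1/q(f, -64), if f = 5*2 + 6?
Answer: 7/8 ≈ 0.87500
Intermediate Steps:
f = 16 (f = 10 + 6 = 16)
q(T, M) = 8/7 (q(T, M) = 88*(1/77) = 8/7)
1/q(f, -64) = 1/(8/7) = 7/8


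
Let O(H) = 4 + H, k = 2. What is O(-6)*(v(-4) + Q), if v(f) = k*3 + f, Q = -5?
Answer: 6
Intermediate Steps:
v(f) = 6 + f (v(f) = 2*3 + f = 6 + f)
O(-6)*(v(-4) + Q) = (4 - 6)*((6 - 4) - 5) = -2*(2 - 5) = -2*(-3) = 6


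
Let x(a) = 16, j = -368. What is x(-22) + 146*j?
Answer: -53712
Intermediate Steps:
x(-22) + 146*j = 16 + 146*(-368) = 16 - 53728 = -53712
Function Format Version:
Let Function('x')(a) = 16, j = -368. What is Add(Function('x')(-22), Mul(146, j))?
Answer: -53712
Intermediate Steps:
Add(Function('x')(-22), Mul(146, j)) = Add(16, Mul(146, -368)) = Add(16, -53728) = -53712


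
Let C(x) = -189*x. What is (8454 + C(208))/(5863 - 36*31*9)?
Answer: 834/113 ≈ 7.3805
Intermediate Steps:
(8454 + C(208))/(5863 - 36*31*9) = (8454 - 189*208)/(5863 - 36*31*9) = (8454 - 39312)/(5863 - 1116*9) = -30858/(5863 - 10044) = -30858/(-4181) = -30858*(-1/4181) = 834/113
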